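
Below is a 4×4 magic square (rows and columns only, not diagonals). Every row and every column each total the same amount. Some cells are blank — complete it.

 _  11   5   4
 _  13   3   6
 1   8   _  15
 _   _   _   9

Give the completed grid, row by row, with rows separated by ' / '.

14 11 5 4 / 12 13 3 6 / 1 8 10 15 / 7 2 16 9

Column 4 is already complete: 4 + 6 + 15 + 9 = 34, so that is the magic constant.
Row 1: 11 + 5 + 4 + ? = 34, so (1,1) = 14.
Row 2: 13 + 3 + 6 + ? = 34, so (2,1) = 12.
Row 3: 1 + 8 + 15 + ? = 34, so (3,3) = 10.
Column 1 must total 34; the given cells sum to 27, so (4,1) = 7.
From column 2, 34 − (11 + 13 + 8) gives (4,2) = 2.
Column 3 must total 34; the given cells sum to 18, so (4,3) = 16.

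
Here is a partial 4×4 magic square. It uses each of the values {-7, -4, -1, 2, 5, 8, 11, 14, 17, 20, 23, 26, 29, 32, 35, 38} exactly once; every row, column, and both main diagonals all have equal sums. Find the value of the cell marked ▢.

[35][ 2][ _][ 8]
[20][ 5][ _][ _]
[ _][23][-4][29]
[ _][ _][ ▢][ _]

11

The 16 entries sum to 248, so each line sums to 248/4 = 62.
Row 1 must total 62; the given cells sum to 45, so (1,3) = 17.
Row 3: 23 + (-4) + 29 + ? = 62, so (3,1) = 14.
From column 1, 62 − (35 + 20 + 14) gives (4,1) = -7.
Column 2 must total 62; the given cells sum to 30, so (4,2) = 32.
Main diagonal needs 62; the known cells sum to 36, so (4,4) = 26.
The remaining cell in anti-diagonal is (2,3) = 62 − 24 = 38.
Row 2 needs 62; the known cells sum to 63, so (2,4) = -1.
Using row 4: -7 + 32 + 26 + ? → (4,3) = 62 − 51 = 11.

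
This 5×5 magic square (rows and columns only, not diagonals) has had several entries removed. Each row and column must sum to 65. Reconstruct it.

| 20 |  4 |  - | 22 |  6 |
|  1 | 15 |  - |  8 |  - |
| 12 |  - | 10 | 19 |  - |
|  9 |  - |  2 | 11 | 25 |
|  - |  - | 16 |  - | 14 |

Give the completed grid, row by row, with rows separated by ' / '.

Row 1 must total 65; the given cells sum to 52, so (1,3) = 13.
Using row 4: 9 + 2 + 11 + 25 + ? → (4,2) = 65 − 47 = 18.
The remaining cell in column 1 is (5,1) = 65 − 42 = 23.
Column 3 must total 65; the given cells sum to 41, so (2,3) = 24.
Column 4 must total 65; the given cells sum to 60, so (5,4) = 5.
From row 2, 65 − (1 + 15 + 24 + 8) gives (2,5) = 17.
Row 5: 23 + 16 + 5 + 14 + ? = 65, so (5,2) = 7.
Column 2 must total 65; the given cells sum to 44, so (3,2) = 21.
Column 5 needs 65; the known cells sum to 62, so (3,5) = 3.

20 4 13 22 6 / 1 15 24 8 17 / 12 21 10 19 3 / 9 18 2 11 25 / 23 7 16 5 14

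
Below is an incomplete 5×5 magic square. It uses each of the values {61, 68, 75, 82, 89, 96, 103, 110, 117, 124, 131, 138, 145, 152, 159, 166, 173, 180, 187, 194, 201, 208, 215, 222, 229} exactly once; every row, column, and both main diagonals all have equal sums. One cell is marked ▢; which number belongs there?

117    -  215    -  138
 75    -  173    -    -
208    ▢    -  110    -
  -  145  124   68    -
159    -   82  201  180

187

The 25 entries sum to 3625, so each line sums to 3625/5 = 725.
Row 5: 159 + 82 + 201 + 180 + ? = 725, so (5,2) = 103.
Column 1 must total 725; the given cells sum to 559, so (4,1) = 166.
Column 3: 215 + 173 + 124 + 82 + ? = 725, so (3,3) = 131.
Main diagonal must total 725; the given cells sum to 496, so (2,2) = 229.
Anti-diagonal: 138 + 131 + 145 + 159 + ? = 725, so (2,4) = 152.
The remaining cell in row 2 is (2,5) = 725 − 629 = 96.
From row 4, 725 − (166 + 145 + 124 + 68) gives (4,5) = 222.
From column 4, 725 − (152 + 110 + 68 + 201) gives (1,4) = 194.
Column 5 must total 725; the given cells sum to 636, so (3,5) = 89.
From row 1, 725 − (117 + 215 + 194 + 138) gives (1,2) = 61.
From row 3, 725 − (208 + 131 + 110 + 89) gives (3,2) = 187.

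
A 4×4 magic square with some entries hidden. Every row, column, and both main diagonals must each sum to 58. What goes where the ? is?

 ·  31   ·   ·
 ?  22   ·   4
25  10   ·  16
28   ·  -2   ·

13

Using row 3: 25 + 10 + 16 + ? → (3,3) = 58 − 51 = 7.
From column 2, 58 − (31 + 22 + 10) gives (4,2) = -5.
Using row 4: 28 + (-5) + (-2) + ? → (4,4) = 58 − 21 = 37.
The remaining cell in column 4 is (1,4) = 58 − 57 = 1.
Main diagonal: 22 + 7 + 37 + ? = 58, so (1,1) = -8.
Anti-diagonal needs 58; the known cells sum to 39, so (2,3) = 19.
From row 1, 58 − (-8 + 31 + 1) gives (1,3) = 34.
Using row 2: 22 + 19 + 4 + ? → (2,1) = 58 − 45 = 13.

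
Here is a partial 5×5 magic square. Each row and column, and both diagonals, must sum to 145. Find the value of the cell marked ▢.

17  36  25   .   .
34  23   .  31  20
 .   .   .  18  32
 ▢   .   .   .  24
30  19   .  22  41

38

Row 2 must total 145; the given cells sum to 108, so (2,3) = 37.
The remaining cell in row 5 is (5,3) = 145 − 112 = 33.
Column 5 needs 145; the known cells sum to 117, so (1,5) = 28.
Row 1: 17 + 36 + 25 + 28 + ? = 145, so (1,4) = 39.
Column 4: 39 + 31 + 18 + 22 + ? = 145, so (4,4) = 35.
Using main diagonal: 17 + 23 + 35 + 41 + ? → (3,3) = 145 − 116 = 29.
From anti-diagonal, 145 − (28 + 31 + 29 + 30) gives (4,2) = 27.
Column 2 needs 145; the known cells sum to 105, so (3,2) = 40.
Using column 3: 25 + 37 + 29 + 33 + ? → (4,3) = 145 − 124 = 21.
Using row 3: 40 + 29 + 18 + 32 + ? → (3,1) = 145 − 119 = 26.
Row 4: 27 + 21 + 35 + 24 + ? = 145, so (4,1) = 38.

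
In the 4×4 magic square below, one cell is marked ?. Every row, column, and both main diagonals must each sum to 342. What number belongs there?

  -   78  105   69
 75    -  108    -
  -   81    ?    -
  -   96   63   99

66

Row 1 needs 342; the known cells sum to 252, so (1,1) = 90.
Row 4 must total 342; the given cells sum to 258, so (4,1) = 84.
From column 1, 342 − (90 + 75 + 84) gives (3,1) = 93.
From column 2, 342 − (78 + 81 + 96) gives (2,2) = 87.
Using column 3: 105 + 108 + 63 + ? → (3,3) = 342 − 276 = 66.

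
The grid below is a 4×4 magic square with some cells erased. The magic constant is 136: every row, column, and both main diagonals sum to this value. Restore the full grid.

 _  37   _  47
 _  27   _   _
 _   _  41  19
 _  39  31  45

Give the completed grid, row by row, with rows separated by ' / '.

Row 4 must total 136; the given cells sum to 115, so (4,1) = 21.
Column 2 must total 136; the given cells sum to 103, so (3,2) = 33.
The remaining cell in column 4 is (2,4) = 136 − 111 = 25.
Main diagonal: 27 + 41 + 45 + ? = 136, so (1,1) = 23.
The remaining cell in anti-diagonal is (2,3) = 136 − 101 = 35.
Using row 1: 23 + 37 + 47 + ? → (1,3) = 136 − 107 = 29.
From row 2, 136 − (27 + 35 + 25) gives (2,1) = 49.
The remaining cell in row 3 is (3,1) = 136 − 93 = 43.

23 37 29 47 / 49 27 35 25 / 43 33 41 19 / 21 39 31 45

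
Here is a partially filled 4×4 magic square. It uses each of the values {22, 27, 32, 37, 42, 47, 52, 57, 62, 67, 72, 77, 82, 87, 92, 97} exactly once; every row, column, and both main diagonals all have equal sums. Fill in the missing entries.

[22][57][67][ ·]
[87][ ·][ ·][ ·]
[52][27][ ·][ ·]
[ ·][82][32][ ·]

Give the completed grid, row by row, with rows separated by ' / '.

The 16 entries sum to 952, so each line sums to 952/4 = 238.
Row 1: 22 + 57 + 67 + ? = 238, so (1,4) = 92.
Using column 1: 22 + 87 + 52 + ? → (4,1) = 238 − 161 = 77.
Column 2 needs 238; the known cells sum to 166, so (2,2) = 72.
Anti-diagonal must total 238; the given cells sum to 196, so (2,3) = 42.
The remaining cell in row 2 is (2,4) = 238 − 201 = 37.
The remaining cell in row 4 is (4,4) = 238 − 191 = 47.
The remaining cell in column 3 is (3,3) = 238 − 141 = 97.
Using column 4: 92 + 37 + 47 + ? → (3,4) = 238 − 176 = 62.

22 57 67 92 / 87 72 42 37 / 52 27 97 62 / 77 82 32 47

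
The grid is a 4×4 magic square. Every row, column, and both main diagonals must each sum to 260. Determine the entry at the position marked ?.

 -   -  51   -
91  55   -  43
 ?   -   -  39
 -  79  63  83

87

From row 2, 260 − (91 + 55 + 43) gives (2,3) = 71.
Row 4: 79 + 63 + 83 + ? = 260, so (4,1) = 35.
Using column 3: 51 + 71 + 63 + ? → (3,3) = 260 − 185 = 75.
Column 4 must total 260; the given cells sum to 165, so (1,4) = 95.
The remaining cell in main diagonal is (1,1) = 260 − 213 = 47.
The remaining cell in anti-diagonal is (3,2) = 260 − 201 = 59.
Row 1 must total 260; the given cells sum to 193, so (1,2) = 67.
Row 3 must total 260; the given cells sum to 173, so (3,1) = 87.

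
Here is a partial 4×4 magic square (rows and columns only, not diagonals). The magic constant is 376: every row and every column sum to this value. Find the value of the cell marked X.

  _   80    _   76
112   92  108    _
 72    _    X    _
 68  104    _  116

84

From row 2, 376 − (112 + 92 + 108) gives (2,4) = 64.
Row 4 needs 376; the known cells sum to 288, so (4,3) = 88.
The remaining cell in column 1 is (1,1) = 376 − 252 = 124.
Column 2 must total 376; the given cells sum to 276, so (3,2) = 100.
Using column 4: 76 + 64 + 116 + ? → (3,4) = 376 − 256 = 120.
Row 1: 124 + 80 + 76 + ? = 376, so (1,3) = 96.
From row 3, 376 − (72 + 100 + 120) gives (3,3) = 84.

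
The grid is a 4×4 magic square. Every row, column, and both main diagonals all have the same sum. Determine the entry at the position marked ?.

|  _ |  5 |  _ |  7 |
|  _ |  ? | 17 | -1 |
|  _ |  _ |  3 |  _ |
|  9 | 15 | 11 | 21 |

Row 4 is complete and sums to 56; that is the magic constant.
Column 3 needs 56; the known cells sum to 31, so (1,3) = 25.
From column 4, 56 − (7 + (-1) + 21) gives (3,4) = 29.
Anti-diagonal must total 56; the given cells sum to 33, so (3,2) = 23.
Using row 1: 5 + 25 + 7 + ? → (1,1) = 56 − 37 = 19.
Row 3 needs 56; the known cells sum to 55, so (3,1) = 1.
The remaining cell in column 1 is (2,1) = 56 − 29 = 27.
The remaining cell in column 2 is (2,2) = 56 − 43 = 13.

13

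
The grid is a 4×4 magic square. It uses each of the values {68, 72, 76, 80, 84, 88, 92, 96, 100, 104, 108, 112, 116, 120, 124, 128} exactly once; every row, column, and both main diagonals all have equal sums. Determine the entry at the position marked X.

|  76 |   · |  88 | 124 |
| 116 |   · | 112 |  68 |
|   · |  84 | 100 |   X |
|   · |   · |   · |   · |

80

The 16 entries sum to 1568, so each line sums to 1568/4 = 392.
Row 1: 76 + 88 + 124 + ? = 392, so (1,2) = 104.
Row 2: 116 + 112 + 68 + ? = 392, so (2,2) = 96.
Column 2 must total 392; the given cells sum to 284, so (4,2) = 108.
Using column 3: 88 + 112 + 100 + ? → (4,3) = 392 − 300 = 92.
Main diagonal must total 392; the given cells sum to 272, so (4,4) = 120.
Anti-diagonal must total 392; the given cells sum to 320, so (4,1) = 72.
Column 1: 76 + 116 + 72 + ? = 392, so (3,1) = 128.
The remaining cell in column 4 is (3,4) = 392 − 312 = 80.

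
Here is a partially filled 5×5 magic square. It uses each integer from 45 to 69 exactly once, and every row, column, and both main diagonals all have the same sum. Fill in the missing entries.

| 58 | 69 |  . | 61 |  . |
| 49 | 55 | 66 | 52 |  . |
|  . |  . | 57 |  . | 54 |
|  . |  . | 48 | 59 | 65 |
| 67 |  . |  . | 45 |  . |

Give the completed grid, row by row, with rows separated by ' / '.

The entries are 45 through 69, which sum to 1425, so each line sums to 1425/5 = 285.
The remaining cell in row 2 is (2,5) = 285 − 222 = 63.
The remaining cell in column 4 is (3,4) = 285 − 217 = 68.
Main diagonal needs 285; the known cells sum to 229, so (5,5) = 56.
The remaining cell in column 5 is (1,5) = 285 − 238 = 47.
Using anti-diagonal: 47 + 52 + 57 + 67 + ? → (4,2) = 285 − 223 = 62.
Row 1 must total 285; the given cells sum to 235, so (1,3) = 50.
Row 4: 62 + 48 + 59 + 65 + ? = 285, so (4,1) = 51.
Column 1 needs 285; the known cells sum to 225, so (3,1) = 60.
Using column 3: 50 + 66 + 57 + 48 + ? → (5,3) = 285 − 221 = 64.
Row 3 needs 285; the known cells sum to 239, so (3,2) = 46.
Row 5 needs 285; the known cells sum to 232, so (5,2) = 53.

58 69 50 61 47 / 49 55 66 52 63 / 60 46 57 68 54 / 51 62 48 59 65 / 67 53 64 45 56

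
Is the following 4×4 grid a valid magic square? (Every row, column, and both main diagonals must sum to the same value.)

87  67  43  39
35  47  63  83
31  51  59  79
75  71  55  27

Row 1: 87 + 67 + 43 + 39 = 236.
Row 2: 35 + 47 + 63 + 83 = 228.
Row 3: 31 + 51 + 59 + 79 = 220.
Row 4: 75 + 71 + 55 + 27 = 228.
Column 1: 87 + 35 + 31 + 75 = 228.
Column 2: 67 + 47 + 51 + 71 = 236.
Column 3: 43 + 63 + 59 + 55 = 220.
Column 4: 39 + 83 + 79 + 27 = 228.
Main diagonal: 87 + 47 + 59 + 27 = 220.
Anti-diagonal: 39 + 63 + 51 + 75 = 228.

No — main diagonal sums to 220 but column 4 sums to 228.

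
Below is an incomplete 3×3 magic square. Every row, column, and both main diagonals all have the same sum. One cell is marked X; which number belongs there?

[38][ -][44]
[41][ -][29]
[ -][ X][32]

Column 3 is complete and sums to 105; that is the magic constant.
Row 1: 38 + 44 + ? = 105, so (1,2) = 23.
The remaining cell in row 2 is (2,2) = 105 − 70 = 35.
Column 1 needs 105; the known cells sum to 79, so (3,1) = 26.
Using column 2: 23 + 35 + ? → (3,2) = 105 − 58 = 47.

47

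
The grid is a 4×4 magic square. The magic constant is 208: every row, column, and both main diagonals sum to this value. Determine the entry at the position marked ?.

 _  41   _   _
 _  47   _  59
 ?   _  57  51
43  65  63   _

45

Row 4: 43 + 65 + 63 + ? = 208, so (4,4) = 37.
Column 2 needs 208; the known cells sum to 153, so (3,2) = 55.
Column 4 must total 208; the given cells sum to 147, so (1,4) = 61.
Main diagonal: 47 + 57 + 37 + ? = 208, so (1,1) = 67.
Anti-diagonal: 61 + 55 + 43 + ? = 208, so (2,3) = 49.
Row 1: 67 + 41 + 61 + ? = 208, so (1,3) = 39.
Using row 2: 47 + 49 + 59 + ? → (2,1) = 208 − 155 = 53.
Using row 3: 55 + 57 + 51 + ? → (3,1) = 208 − 163 = 45.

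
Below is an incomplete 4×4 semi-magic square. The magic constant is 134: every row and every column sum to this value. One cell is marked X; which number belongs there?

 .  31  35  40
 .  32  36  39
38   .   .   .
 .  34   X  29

Row 1 needs 134; the known cells sum to 106, so (1,1) = 28.
Using row 2: 32 + 36 + 39 + ? → (2,1) = 134 − 107 = 27.
From column 1, 134 − (28 + 27 + 38) gives (4,1) = 41.
Column 2 needs 134; the known cells sum to 97, so (3,2) = 37.
Column 4: 40 + 39 + 29 + ? = 134, so (3,4) = 26.
Using row 3: 38 + 37 + 26 + ? → (3,3) = 134 − 101 = 33.
Row 4 needs 134; the known cells sum to 104, so (4,3) = 30.

30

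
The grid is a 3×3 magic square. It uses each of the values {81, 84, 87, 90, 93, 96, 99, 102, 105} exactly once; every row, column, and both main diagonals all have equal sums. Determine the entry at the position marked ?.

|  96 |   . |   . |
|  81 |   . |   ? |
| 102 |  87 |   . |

105

The 9 entries sum to 837, so each line sums to 837/3 = 279.
Row 3 needs 279; the known cells sum to 189, so (3,3) = 90.
Main diagonal: 96 + 90 + ? = 279, so (2,2) = 93.
From anti-diagonal, 279 − (93 + 102) gives (1,3) = 84.
Row 1: 96 + 84 + ? = 279, so (1,2) = 99.
Using row 2: 81 + 93 + ? → (2,3) = 279 − 174 = 105.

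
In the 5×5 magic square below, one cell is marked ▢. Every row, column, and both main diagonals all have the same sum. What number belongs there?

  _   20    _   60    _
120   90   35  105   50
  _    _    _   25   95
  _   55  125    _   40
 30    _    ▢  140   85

45

Row 2 is complete and sums to 400; that is the magic constant.
From column 4, 400 − (60 + 105 + 25 + 140) gives (4,4) = 70.
From column 5, 400 − (50 + 95 + 40 + 85) gives (1,5) = 130.
Anti-diagonal must total 400; the given cells sum to 320, so (3,3) = 80.
The remaining cell in row 4 is (4,1) = 400 − 290 = 110.
Using main diagonal: 90 + 80 + 70 + 85 + ? → (1,1) = 400 − 325 = 75.
Row 1 must total 400; the given cells sum to 285, so (1,3) = 115.
From column 1, 400 − (75 + 120 + 110 + 30) gives (3,1) = 65.
From column 3, 400 − (115 + 35 + 80 + 125) gives (5,3) = 45.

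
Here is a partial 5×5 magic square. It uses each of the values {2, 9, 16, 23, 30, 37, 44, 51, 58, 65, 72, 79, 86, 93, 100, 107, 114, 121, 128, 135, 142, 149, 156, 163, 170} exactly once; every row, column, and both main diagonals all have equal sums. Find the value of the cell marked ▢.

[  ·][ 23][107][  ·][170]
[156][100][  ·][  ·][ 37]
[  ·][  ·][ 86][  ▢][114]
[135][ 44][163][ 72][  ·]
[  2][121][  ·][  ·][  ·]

The 25 entries sum to 2150, so each line sums to 2150/5 = 430.
The remaining cell in row 4 is (4,5) = 430 − 414 = 16.
From column 2, 430 − (23 + 100 + 44 + 121) gives (3,2) = 142.
Using column 5: 170 + 37 + 114 + 16 + ? → (5,5) = 430 − 337 = 93.
Main diagonal needs 430; the known cells sum to 351, so (1,1) = 79.
Anti-diagonal needs 430; the known cells sum to 302, so (2,4) = 128.
Row 1 must total 430; the given cells sum to 379, so (1,4) = 51.
From row 2, 430 − (156 + 100 + 128 + 37) gives (2,3) = 9.
Column 1: 79 + 156 + 135 + 2 + ? = 430, so (3,1) = 58.
The remaining cell in column 3 is (5,3) = 430 − 365 = 65.
Row 3 needs 430; the known cells sum to 400, so (3,4) = 30.

30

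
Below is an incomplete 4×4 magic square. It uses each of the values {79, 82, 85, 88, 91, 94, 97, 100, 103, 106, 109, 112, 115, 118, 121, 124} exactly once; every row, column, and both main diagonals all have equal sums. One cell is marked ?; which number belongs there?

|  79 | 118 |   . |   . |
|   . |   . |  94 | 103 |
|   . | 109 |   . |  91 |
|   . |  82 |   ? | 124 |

85

The 16 entries sum to 1624, so each line sums to 1624/4 = 406.
Using column 2: 118 + 109 + 82 + ? → (2,2) = 406 − 309 = 97.
Column 4: 103 + 91 + 124 + ? = 406, so (1,4) = 88.
Main diagonal must total 406; the given cells sum to 300, so (3,3) = 106.
The remaining cell in anti-diagonal is (4,1) = 406 − 291 = 115.
The remaining cell in row 1 is (1,3) = 406 − 285 = 121.
From row 2, 406 − (97 + 94 + 103) gives (2,1) = 112.
Row 3: 109 + 106 + 91 + ? = 406, so (3,1) = 100.
Row 4 must total 406; the given cells sum to 321, so (4,3) = 85.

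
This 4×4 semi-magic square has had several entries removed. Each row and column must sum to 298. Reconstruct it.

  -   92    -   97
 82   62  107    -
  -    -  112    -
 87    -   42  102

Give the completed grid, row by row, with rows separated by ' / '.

72 92 37 97 / 82 62 107 47 / 57 77 112 52 / 87 67 42 102

Row 2: 82 + 62 + 107 + ? = 298, so (2,4) = 47.
From row 4, 298 − (87 + 42 + 102) gives (4,2) = 67.
Column 2 must total 298; the given cells sum to 221, so (3,2) = 77.
Column 3 must total 298; the given cells sum to 261, so (1,3) = 37.
Column 4 must total 298; the given cells sum to 246, so (3,4) = 52.
Using row 1: 92 + 37 + 97 + ? → (1,1) = 298 − 226 = 72.
Row 3 needs 298; the known cells sum to 241, so (3,1) = 57.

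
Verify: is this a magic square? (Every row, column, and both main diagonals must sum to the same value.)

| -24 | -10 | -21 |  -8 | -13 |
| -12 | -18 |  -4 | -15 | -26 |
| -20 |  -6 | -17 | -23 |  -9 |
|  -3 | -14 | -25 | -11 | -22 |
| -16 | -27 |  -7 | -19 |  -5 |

Row 1: -24 + (-10) + (-21) + (-8) + (-13) = -76.
Row 2: -12 + (-18) + (-4) + (-15) + (-26) = -75.
Row 3: -20 + (-6) + (-17) + (-23) + (-9) = -75.
Row 4: -3 + (-14) + (-25) + (-11) + (-22) = -75.
Row 5: -16 + (-27) + (-7) + (-19) + (-5) = -74.
Column 1: -24 + (-12) + (-20) + (-3) + (-16) = -75.
Column 2: -10 + (-18) + (-6) + (-14) + (-27) = -75.
Column 3: -21 + (-4) + (-17) + (-25) + (-7) = -74.
Column 4: -8 + (-15) + (-23) + (-11) + (-19) = -76.
Column 5: -13 + (-26) + (-9) + (-22) + (-5) = -75.
Main diagonal: -24 + (-18) + (-17) + (-11) + (-5) = -75.
Anti-diagonal: -13 + (-15) + (-17) + (-14) + (-16) = -75.

No — column 3 sums to -74 but anti-diagonal sums to -75.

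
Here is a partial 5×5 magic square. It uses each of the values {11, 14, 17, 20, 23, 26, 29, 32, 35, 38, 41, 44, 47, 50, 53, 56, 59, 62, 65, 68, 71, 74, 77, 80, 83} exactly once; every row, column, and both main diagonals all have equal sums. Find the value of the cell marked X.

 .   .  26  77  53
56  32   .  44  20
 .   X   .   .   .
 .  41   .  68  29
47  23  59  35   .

74

The 25 entries sum to 1175, so each line sums to 1175/5 = 235.
Row 2 needs 235; the known cells sum to 152, so (2,3) = 83.
Using row 5: 47 + 23 + 59 + 35 + ? → (5,5) = 235 − 164 = 71.
Column 4: 77 + 44 + 68 + 35 + ? = 235, so (3,4) = 11.
The remaining cell in column 5 is (3,5) = 235 − 173 = 62.
Anti-diagonal needs 235; the known cells sum to 185, so (3,3) = 50.
From column 3, 235 − (26 + 83 + 50 + 59) gives (4,3) = 17.
Main diagonal: 32 + 50 + 68 + 71 + ? = 235, so (1,1) = 14.
Row 1 needs 235; the known cells sum to 170, so (1,2) = 65.
Using row 4: 41 + 17 + 68 + 29 + ? → (4,1) = 235 − 155 = 80.
Using column 1: 14 + 56 + 80 + 47 + ? → (3,1) = 235 − 197 = 38.
Using column 2: 65 + 32 + 41 + 23 + ? → (3,2) = 235 − 161 = 74.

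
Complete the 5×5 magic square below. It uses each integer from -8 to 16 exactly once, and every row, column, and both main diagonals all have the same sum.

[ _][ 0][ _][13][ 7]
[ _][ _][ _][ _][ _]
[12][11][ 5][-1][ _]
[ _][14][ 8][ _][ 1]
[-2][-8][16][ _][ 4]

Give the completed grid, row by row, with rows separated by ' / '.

The entries are -8 through 16, which sum to 100, so each line sums to 100/5 = 20.
Row 3 needs 20; the known cells sum to 27, so (3,5) = -7.
Row 5: -2 + (-8) + 16 + 4 + ? = 20, so (5,4) = 10.
Column 2: 0 + 11 + 14 + (-8) + ? = 20, so (2,2) = 3.
Using column 5: 7 + (-7) + 1 + 4 + ? → (2,5) = 20 − 5 = 15.
From anti-diagonal, 20 − (7 + 5 + 14 + (-2)) gives (2,4) = -4.
Using column 4: 13 + (-4) + (-1) + 10 + ? → (4,4) = 20 − 18 = 2.
The remaining cell in main diagonal is (1,1) = 20 − 14 = 6.
Row 1 needs 20; the known cells sum to 26, so (1,3) = -6.
From row 4, 20 − (14 + 8 + 2 + 1) gives (4,1) = -5.
Column 1 must total 20; the given cells sum to 11, so (2,1) = 9.
The remaining cell in column 3 is (2,3) = 20 − 23 = -3.

6 0 -6 13 7 / 9 3 -3 -4 15 / 12 11 5 -1 -7 / -5 14 8 2 1 / -2 -8 16 10 4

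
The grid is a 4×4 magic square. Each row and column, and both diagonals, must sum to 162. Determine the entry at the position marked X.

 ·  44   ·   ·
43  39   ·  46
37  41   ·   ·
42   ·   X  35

47

From row 2, 162 − (43 + 39 + 46) gives (2,3) = 34.
The remaining cell in column 1 is (1,1) = 162 − 122 = 40.
From column 2, 162 − (44 + 39 + 41) gives (4,2) = 38.
Main diagonal must total 162; the given cells sum to 114, so (3,3) = 48.
Anti-diagonal: 34 + 41 + 42 + ? = 162, so (1,4) = 45.
Row 1 must total 162; the given cells sum to 129, so (1,3) = 33.
From row 3, 162 − (37 + 41 + 48) gives (3,4) = 36.
Using row 4: 42 + 38 + 35 + ? → (4,3) = 162 − 115 = 47.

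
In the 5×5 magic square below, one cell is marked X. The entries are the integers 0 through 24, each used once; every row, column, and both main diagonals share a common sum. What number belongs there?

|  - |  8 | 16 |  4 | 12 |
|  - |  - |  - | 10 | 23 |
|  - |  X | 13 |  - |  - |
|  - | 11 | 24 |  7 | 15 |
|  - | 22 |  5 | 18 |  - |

0

The entries are 0 through 24, which sum to 300, so each line sums to 300/5 = 60.
From row 1, 60 − (8 + 16 + 4 + 12) gives (1,1) = 20.
Row 4: 11 + 24 + 7 + 15 + ? = 60, so (4,1) = 3.
The remaining cell in column 3 is (2,3) = 60 − 58 = 2.
Column 4: 4 + 10 + 7 + 18 + ? = 60, so (3,4) = 21.
Using anti-diagonal: 12 + 10 + 13 + 11 + ? → (5,1) = 60 − 46 = 14.
Using row 5: 14 + 22 + 5 + 18 + ? → (5,5) = 60 − 59 = 1.
Using column 5: 12 + 23 + 15 + 1 + ? → (3,5) = 60 − 51 = 9.
Main diagonal: 20 + 13 + 7 + 1 + ? = 60, so (2,2) = 19.
Row 2 must total 60; the given cells sum to 54, so (2,1) = 6.
Using column 1: 20 + 6 + 3 + 14 + ? → (3,1) = 60 − 43 = 17.
Column 2 needs 60; the known cells sum to 60, so (3,2) = 0.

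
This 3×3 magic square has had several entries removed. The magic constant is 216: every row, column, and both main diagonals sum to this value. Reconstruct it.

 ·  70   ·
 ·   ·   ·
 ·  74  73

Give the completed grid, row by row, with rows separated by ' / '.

71 70 75 / 76 72 68 / 69 74 73

Row 3 must total 216; the given cells sum to 147, so (3,1) = 69.
Column 2: 70 + 74 + ? = 216, so (2,2) = 72.
Main diagonal must total 216; the given cells sum to 145, so (1,1) = 71.
Using anti-diagonal: 72 + 69 + ? → (1,3) = 216 − 141 = 75.
From column 1, 216 − (71 + 69) gives (2,1) = 76.
From column 3, 216 − (75 + 73) gives (2,3) = 68.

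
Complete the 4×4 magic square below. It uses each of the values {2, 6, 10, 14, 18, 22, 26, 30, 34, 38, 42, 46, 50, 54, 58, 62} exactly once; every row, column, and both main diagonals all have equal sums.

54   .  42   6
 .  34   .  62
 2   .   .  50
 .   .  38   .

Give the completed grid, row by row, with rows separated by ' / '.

54 26 42 6 / 14 34 18 62 / 2 46 30 50 / 58 22 38 10

The 16 entries sum to 512, so each line sums to 512/4 = 128.
Row 1: 54 + 42 + 6 + ? = 128, so (1,2) = 26.
Using column 4: 6 + 62 + 50 + ? → (4,4) = 128 − 118 = 10.
Main diagonal: 54 + 34 + 10 + ? = 128, so (3,3) = 30.
Row 3: 2 + 30 + 50 + ? = 128, so (3,2) = 46.
Column 2 must total 128; the given cells sum to 106, so (4,2) = 22.
Using column 3: 42 + 30 + 38 + ? → (2,3) = 128 − 110 = 18.
Anti-diagonal: 6 + 18 + 46 + ? = 128, so (4,1) = 58.
Row 2: 34 + 18 + 62 + ? = 128, so (2,1) = 14.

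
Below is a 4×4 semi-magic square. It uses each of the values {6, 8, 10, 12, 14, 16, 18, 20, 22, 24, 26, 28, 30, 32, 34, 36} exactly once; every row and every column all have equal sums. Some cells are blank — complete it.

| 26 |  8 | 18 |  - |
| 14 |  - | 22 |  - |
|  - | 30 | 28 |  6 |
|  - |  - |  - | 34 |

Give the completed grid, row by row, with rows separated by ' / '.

The 16 entries sum to 336, so each line sums to 336/4 = 84.
Row 1: 26 + 8 + 18 + ? = 84, so (1,4) = 32.
Row 3 must total 84; the given cells sum to 64, so (3,1) = 20.
The remaining cell in column 1 is (4,1) = 84 − 60 = 24.
From column 3, 84 − (18 + 22 + 28) gives (4,3) = 16.
The remaining cell in column 4 is (2,4) = 84 − 72 = 12.
From row 2, 84 − (14 + 22 + 12) gives (2,2) = 36.
From row 4, 84 − (24 + 16 + 34) gives (4,2) = 10.

26 8 18 32 / 14 36 22 12 / 20 30 28 6 / 24 10 16 34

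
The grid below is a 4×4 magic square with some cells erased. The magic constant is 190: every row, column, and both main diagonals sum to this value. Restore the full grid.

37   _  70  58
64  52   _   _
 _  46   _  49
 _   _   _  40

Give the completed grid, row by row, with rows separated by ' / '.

37 25 70 58 / 64 52 31 43 / 34 46 61 49 / 55 67 28 40

Using row 1: 37 + 70 + 58 + ? → (1,2) = 190 − 165 = 25.
Column 2 needs 190; the known cells sum to 123, so (4,2) = 67.
Column 4 needs 190; the known cells sum to 147, so (2,4) = 43.
Main diagonal: 37 + 52 + 40 + ? = 190, so (3,3) = 61.
From row 2, 190 − (64 + 52 + 43) gives (2,3) = 31.
Row 3 needs 190; the known cells sum to 156, so (3,1) = 34.
Using column 1: 37 + 64 + 34 + ? → (4,1) = 190 − 135 = 55.
Column 3 needs 190; the known cells sum to 162, so (4,3) = 28.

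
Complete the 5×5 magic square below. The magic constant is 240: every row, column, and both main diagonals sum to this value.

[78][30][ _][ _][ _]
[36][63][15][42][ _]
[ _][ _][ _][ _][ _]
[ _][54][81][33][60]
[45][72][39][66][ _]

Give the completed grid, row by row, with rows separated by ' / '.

78 30 57 24 51 / 36 63 15 42 84 / 69 21 48 75 27 / 12 54 81 33 60 / 45 72 39 66 18

From row 2, 240 − (36 + 63 + 15 + 42) gives (2,5) = 84.
Row 4 must total 240; the given cells sum to 228, so (4,1) = 12.
Row 5: 45 + 72 + 39 + 66 + ? = 240, so (5,5) = 18.
From column 1, 240 − (78 + 36 + 12 + 45) gives (3,1) = 69.
The remaining cell in column 2 is (3,2) = 240 − 219 = 21.
Using main diagonal: 78 + 63 + 33 + 18 + ? → (3,3) = 240 − 192 = 48.
Anti-diagonal: 42 + 48 + 54 + 45 + ? = 240, so (1,5) = 51.
Column 3 must total 240; the given cells sum to 183, so (1,3) = 57.
Column 5: 51 + 84 + 60 + 18 + ? = 240, so (3,5) = 27.
Row 1 needs 240; the known cells sum to 216, so (1,4) = 24.
Using row 3: 69 + 21 + 48 + 27 + ? → (3,4) = 240 − 165 = 75.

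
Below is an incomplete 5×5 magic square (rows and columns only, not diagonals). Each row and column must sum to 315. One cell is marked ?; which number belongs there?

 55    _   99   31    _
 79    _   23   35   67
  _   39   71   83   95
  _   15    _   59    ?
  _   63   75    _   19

Row 2 must total 315; the given cells sum to 204, so (2,2) = 111.
Row 3 must total 315; the given cells sum to 288, so (3,1) = 27.
Column 2: 111 + 39 + 15 + 63 + ? = 315, so (1,2) = 87.
Using column 3: 99 + 23 + 71 + 75 + ? → (4,3) = 315 − 268 = 47.
The remaining cell in column 4 is (5,4) = 315 − 208 = 107.
From row 1, 315 − (55 + 87 + 99 + 31) gives (1,5) = 43.
Using row 5: 63 + 75 + 107 + 19 + ? → (5,1) = 315 − 264 = 51.
The remaining cell in column 1 is (4,1) = 315 − 212 = 103.
The remaining cell in column 5 is (4,5) = 315 − 224 = 91.

91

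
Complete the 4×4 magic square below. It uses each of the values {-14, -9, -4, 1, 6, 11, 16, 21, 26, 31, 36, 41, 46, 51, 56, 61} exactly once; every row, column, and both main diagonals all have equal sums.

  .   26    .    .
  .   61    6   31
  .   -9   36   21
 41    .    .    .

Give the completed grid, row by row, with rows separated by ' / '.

11 26 1 56 / -4 61 6 31 / 46 -9 36 21 / 41 16 51 -14

The 16 entries sum to 376, so each line sums to 376/4 = 94.
The remaining cell in row 2 is (2,1) = 94 − 98 = -4.
Using row 3: -9 + 36 + 21 + ? → (3,1) = 94 − 48 = 46.
Using column 1: -4 + 46 + 41 + ? → (1,1) = 94 − 83 = 11.
Using column 2: 26 + 61 + (-9) + ? → (4,2) = 94 − 78 = 16.
From main diagonal, 94 − (11 + 61 + 36) gives (4,4) = -14.
From anti-diagonal, 94 − (6 + (-9) + 41) gives (1,4) = 56.
Row 1 must total 94; the given cells sum to 93, so (1,3) = 1.
The remaining cell in row 4 is (4,3) = 94 − 43 = 51.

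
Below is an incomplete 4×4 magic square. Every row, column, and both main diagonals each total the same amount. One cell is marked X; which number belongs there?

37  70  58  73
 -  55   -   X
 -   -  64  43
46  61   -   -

Row 1 is complete and sums to 238; that is the magic constant.
Using column 2: 70 + 55 + 61 + ? → (3,2) = 238 − 186 = 52.
Main diagonal must total 238; the given cells sum to 156, so (4,4) = 82.
Anti-diagonal needs 238; the known cells sum to 171, so (2,3) = 67.
Row 3: 52 + 64 + 43 + ? = 238, so (3,1) = 79.
Row 4 needs 238; the known cells sum to 189, so (4,3) = 49.
Using column 1: 37 + 79 + 46 + ? → (2,1) = 238 − 162 = 76.
Column 4: 73 + 43 + 82 + ? = 238, so (2,4) = 40.

40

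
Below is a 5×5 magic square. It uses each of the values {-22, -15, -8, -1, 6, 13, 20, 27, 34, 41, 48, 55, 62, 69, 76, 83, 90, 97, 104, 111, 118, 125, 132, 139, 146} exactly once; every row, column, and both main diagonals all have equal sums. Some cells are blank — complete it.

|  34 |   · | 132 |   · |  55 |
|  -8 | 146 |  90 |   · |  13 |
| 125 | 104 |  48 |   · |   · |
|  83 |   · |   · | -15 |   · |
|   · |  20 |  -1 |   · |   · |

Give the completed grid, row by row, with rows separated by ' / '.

34 -22 132 111 55 / -8 146 90 69 13 / 125 104 48 27 6 / 83 62 41 -15 139 / 76 20 -1 118 97

The 25 entries sum to 1550, so each line sums to 1550/5 = 310.
From row 2, 310 − (-8 + 146 + 90 + 13) gives (2,4) = 69.
The remaining cell in column 1 is (5,1) = 310 − 234 = 76.
Column 3: 132 + 90 + 48 + (-1) + ? = 310, so (4,3) = 41.
The remaining cell in main diagonal is (5,5) = 310 − 213 = 97.
From anti-diagonal, 310 − (55 + 69 + 48 + 76) gives (4,2) = 62.
Using row 4: 83 + 62 + 41 + (-15) + ? → (4,5) = 310 − 171 = 139.
Row 5: 76 + 20 + (-1) + 97 + ? = 310, so (5,4) = 118.
Column 2: 146 + 104 + 62 + 20 + ? = 310, so (1,2) = -22.
The remaining cell in column 5 is (3,5) = 310 − 304 = 6.
Row 1 must total 310; the given cells sum to 199, so (1,4) = 111.
Row 3 must total 310; the given cells sum to 283, so (3,4) = 27.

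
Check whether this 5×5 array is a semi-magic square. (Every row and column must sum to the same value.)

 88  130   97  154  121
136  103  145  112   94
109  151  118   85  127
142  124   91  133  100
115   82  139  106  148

Row 1: 88 + 130 + 97 + 154 + 121 = 590.
Row 2: 136 + 103 + 145 + 112 + 94 = 590.
Row 3: 109 + 151 + 118 + 85 + 127 = 590.
Row 4: 142 + 124 + 91 + 133 + 100 = 590.
Row 5: 115 + 82 + 139 + 106 + 148 = 590.
Column 1: 88 + 136 + 109 + 142 + 115 = 590.
Column 2: 130 + 103 + 151 + 124 + 82 = 590.
Column 3: 97 + 145 + 118 + 91 + 139 = 590.
Column 4: 154 + 112 + 85 + 133 + 106 = 590.
Column 5: 121 + 94 + 127 + 100 + 148 = 590.
All lines sum to 590.

Yes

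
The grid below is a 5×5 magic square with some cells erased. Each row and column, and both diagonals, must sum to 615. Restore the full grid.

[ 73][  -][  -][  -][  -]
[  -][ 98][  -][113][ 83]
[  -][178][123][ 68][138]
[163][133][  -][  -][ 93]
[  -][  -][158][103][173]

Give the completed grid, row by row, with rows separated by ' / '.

From row 3, 615 − (178 + 123 + 68 + 138) gives (3,1) = 108.
From column 5, 615 − (83 + 138 + 93 + 173) gives (1,5) = 128.
From main diagonal, 615 − (73 + 98 + 123 + 173) gives (4,4) = 148.
Anti-diagonal: 128 + 113 + 123 + 133 + ? = 615, so (5,1) = 118.
From row 4, 615 − (163 + 133 + 148 + 93) gives (4,3) = 78.
Row 5 must total 615; the given cells sum to 552, so (5,2) = 63.
The remaining cell in column 1 is (2,1) = 615 − 462 = 153.
From column 2, 615 − (98 + 178 + 133 + 63) gives (1,2) = 143.
Column 4: 113 + 68 + 148 + 103 + ? = 615, so (1,4) = 183.
Row 1: 73 + 143 + 183 + 128 + ? = 615, so (1,3) = 88.
Row 2 needs 615; the known cells sum to 447, so (2,3) = 168.

73 143 88 183 128 / 153 98 168 113 83 / 108 178 123 68 138 / 163 133 78 148 93 / 118 63 158 103 173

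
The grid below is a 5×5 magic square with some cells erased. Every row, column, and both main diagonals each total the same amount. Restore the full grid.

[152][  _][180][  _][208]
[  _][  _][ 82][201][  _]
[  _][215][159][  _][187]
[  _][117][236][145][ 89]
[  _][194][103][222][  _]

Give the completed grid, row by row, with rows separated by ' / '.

152 96 180 124 208 / 229 138 82 201 110 / 131 215 159 68 187 / 173 117 236 145 89 / 75 194 103 222 166

Column 3 is already complete: 180 + 82 + 159 + 236 + 103 = 760, so that is the magic constant.
Using row 4: 117 + 236 + 145 + 89 + ? → (4,1) = 760 − 587 = 173.
Anti-diagonal: 208 + 201 + 159 + 117 + ? = 760, so (5,1) = 75.
Using row 5: 75 + 194 + 103 + 222 + ? → (5,5) = 760 − 594 = 166.
From column 5, 760 − (208 + 187 + 89 + 166) gives (2,5) = 110.
Main diagonal must total 760; the given cells sum to 622, so (2,2) = 138.
Row 2 must total 760; the given cells sum to 531, so (2,1) = 229.
Using column 1: 152 + 229 + 173 + 75 + ? → (3,1) = 760 − 629 = 131.
Column 2 needs 760; the known cells sum to 664, so (1,2) = 96.
Row 1 must total 760; the given cells sum to 636, so (1,4) = 124.
Row 3: 131 + 215 + 159 + 187 + ? = 760, so (3,4) = 68.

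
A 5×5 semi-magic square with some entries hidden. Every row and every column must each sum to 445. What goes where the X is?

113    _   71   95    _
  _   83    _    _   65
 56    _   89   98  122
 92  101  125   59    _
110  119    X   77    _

Row 3: 56 + 89 + 98 + 122 + ? = 445, so (3,2) = 80.
Using row 4: 92 + 101 + 125 + 59 + ? → (4,5) = 445 − 377 = 68.
Column 1 must total 445; the given cells sum to 371, so (2,1) = 74.
Column 2 needs 445; the known cells sum to 383, so (1,2) = 62.
Column 4: 95 + 98 + 59 + 77 + ? = 445, so (2,4) = 116.
Row 1: 113 + 62 + 71 + 95 + ? = 445, so (1,5) = 104.
The remaining cell in row 2 is (2,3) = 445 − 338 = 107.
Using column 3: 71 + 107 + 89 + 125 + ? → (5,3) = 445 − 392 = 53.

53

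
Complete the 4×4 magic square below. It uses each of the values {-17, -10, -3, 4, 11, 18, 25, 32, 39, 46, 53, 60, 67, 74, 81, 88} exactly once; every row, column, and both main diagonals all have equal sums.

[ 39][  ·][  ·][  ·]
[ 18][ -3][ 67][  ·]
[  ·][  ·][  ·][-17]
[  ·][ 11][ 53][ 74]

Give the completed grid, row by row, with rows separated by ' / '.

39 88 -10 25 / 18 -3 67 60 / 81 46 32 -17 / 4 11 53 74

The 16 entries sum to 568, so each line sums to 568/4 = 142.
Row 2 needs 142; the known cells sum to 82, so (2,4) = 60.
From row 4, 142 − (11 + 53 + 74) gives (4,1) = 4.
Using column 1: 39 + 18 + 4 + ? → (3,1) = 142 − 61 = 81.
Column 4 must total 142; the given cells sum to 117, so (1,4) = 25.
The remaining cell in main diagonal is (3,3) = 142 − 110 = 32.
Anti-diagonal: 25 + 67 + 4 + ? = 142, so (3,2) = 46.
Column 2 must total 142; the given cells sum to 54, so (1,2) = 88.
Using column 3: 67 + 32 + 53 + ? → (1,3) = 142 − 152 = -10.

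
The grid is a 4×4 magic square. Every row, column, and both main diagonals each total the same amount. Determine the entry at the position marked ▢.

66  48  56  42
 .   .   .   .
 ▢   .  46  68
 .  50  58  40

Row 1 is complete and sums to 212; that is the magic constant.
The remaining cell in row 4 is (4,1) = 212 − 148 = 64.
The remaining cell in column 3 is (2,3) = 212 − 160 = 52.
Column 4: 42 + 68 + 40 + ? = 212, so (2,4) = 62.
From main diagonal, 212 − (66 + 46 + 40) gives (2,2) = 60.
Anti-diagonal needs 212; the known cells sum to 158, so (3,2) = 54.
Using row 2: 60 + 52 + 62 + ? → (2,1) = 212 − 174 = 38.
Row 3 must total 212; the given cells sum to 168, so (3,1) = 44.

44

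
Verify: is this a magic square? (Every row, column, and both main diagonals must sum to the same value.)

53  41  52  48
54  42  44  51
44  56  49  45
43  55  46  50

Row 1: 53 + 41 + 52 + 48 = 194.
Row 2: 54 + 42 + 44 + 51 = 191.
Row 3: 44 + 56 + 49 + 45 = 194.
Row 4: 43 + 55 + 46 + 50 = 194.
Column 1: 53 + 54 + 44 + 43 = 194.
Column 2: 41 + 42 + 56 + 55 = 194.
Column 3: 52 + 44 + 49 + 46 = 191.
Column 4: 48 + 51 + 45 + 50 = 194.
Main diagonal: 53 + 42 + 49 + 50 = 194.
Anti-diagonal: 48 + 44 + 56 + 43 = 191.

No — row 2 sums to 191 but column 4 sums to 194.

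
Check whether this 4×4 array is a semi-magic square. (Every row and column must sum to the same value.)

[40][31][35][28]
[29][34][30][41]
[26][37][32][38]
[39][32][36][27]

No — column 1 sums to 134 but row 3 sums to 133.

Row 1: 40 + 31 + 35 + 28 = 134.
Row 2: 29 + 34 + 30 + 41 = 134.
Row 3: 26 + 37 + 32 + 38 = 133.
Row 4: 39 + 32 + 36 + 27 = 134.
Column 1: 40 + 29 + 26 + 39 = 134.
Column 2: 31 + 34 + 37 + 32 = 134.
Column 3: 35 + 30 + 32 + 36 = 133.
Column 4: 28 + 41 + 38 + 27 = 134.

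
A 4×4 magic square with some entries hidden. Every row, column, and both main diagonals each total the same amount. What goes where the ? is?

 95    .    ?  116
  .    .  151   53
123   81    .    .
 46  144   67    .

Anti-diagonal is complete and sums to 394; that is the magic constant.
Row 4 needs 394; the known cells sum to 257, so (4,4) = 137.
Column 1: 95 + 123 + 46 + ? = 394, so (2,1) = 130.
Using column 4: 116 + 53 + 137 + ? → (3,4) = 394 − 306 = 88.
The remaining cell in row 2 is (2,2) = 394 − 334 = 60.
From row 3, 394 − (123 + 81 + 88) gives (3,3) = 102.
Column 2: 60 + 81 + 144 + ? = 394, so (1,2) = 109.
Using column 3: 151 + 102 + 67 + ? → (1,3) = 394 − 320 = 74.

74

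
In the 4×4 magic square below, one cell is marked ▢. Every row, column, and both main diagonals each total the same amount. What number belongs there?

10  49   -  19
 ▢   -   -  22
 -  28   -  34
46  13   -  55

31

Column 4 is complete and sums to 130; that is the magic constant.
The remaining cell in row 1 is (1,3) = 130 − 78 = 52.
Using row 4: 46 + 13 + 55 + ? → (4,3) = 130 − 114 = 16.
Column 2 must total 130; the given cells sum to 90, so (2,2) = 40.
From main diagonal, 130 − (10 + 40 + 55) gives (3,3) = 25.
Using anti-diagonal: 19 + 28 + 46 + ? → (2,3) = 130 − 93 = 37.
Row 2 needs 130; the known cells sum to 99, so (2,1) = 31.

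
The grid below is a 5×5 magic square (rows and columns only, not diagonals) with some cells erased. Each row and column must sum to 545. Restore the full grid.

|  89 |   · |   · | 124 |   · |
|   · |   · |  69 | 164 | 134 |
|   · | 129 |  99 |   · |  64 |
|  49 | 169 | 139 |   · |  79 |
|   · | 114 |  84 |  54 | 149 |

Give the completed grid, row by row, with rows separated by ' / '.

Row 4: 49 + 169 + 139 + 79 + ? = 545, so (4,4) = 109.
Row 5 must total 545; the given cells sum to 401, so (5,1) = 144.
From column 3, 545 − (69 + 99 + 139 + 84) gives (1,3) = 154.
From column 4, 545 − (124 + 164 + 109 + 54) gives (3,4) = 94.
From column 5, 545 − (134 + 64 + 79 + 149) gives (1,5) = 119.
The remaining cell in row 1 is (1,2) = 545 − 486 = 59.
Row 3: 129 + 99 + 94 + 64 + ? = 545, so (3,1) = 159.
Column 1 must total 545; the given cells sum to 441, so (2,1) = 104.
Column 2 must total 545; the given cells sum to 471, so (2,2) = 74.

89 59 154 124 119 / 104 74 69 164 134 / 159 129 99 94 64 / 49 169 139 109 79 / 144 114 84 54 149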